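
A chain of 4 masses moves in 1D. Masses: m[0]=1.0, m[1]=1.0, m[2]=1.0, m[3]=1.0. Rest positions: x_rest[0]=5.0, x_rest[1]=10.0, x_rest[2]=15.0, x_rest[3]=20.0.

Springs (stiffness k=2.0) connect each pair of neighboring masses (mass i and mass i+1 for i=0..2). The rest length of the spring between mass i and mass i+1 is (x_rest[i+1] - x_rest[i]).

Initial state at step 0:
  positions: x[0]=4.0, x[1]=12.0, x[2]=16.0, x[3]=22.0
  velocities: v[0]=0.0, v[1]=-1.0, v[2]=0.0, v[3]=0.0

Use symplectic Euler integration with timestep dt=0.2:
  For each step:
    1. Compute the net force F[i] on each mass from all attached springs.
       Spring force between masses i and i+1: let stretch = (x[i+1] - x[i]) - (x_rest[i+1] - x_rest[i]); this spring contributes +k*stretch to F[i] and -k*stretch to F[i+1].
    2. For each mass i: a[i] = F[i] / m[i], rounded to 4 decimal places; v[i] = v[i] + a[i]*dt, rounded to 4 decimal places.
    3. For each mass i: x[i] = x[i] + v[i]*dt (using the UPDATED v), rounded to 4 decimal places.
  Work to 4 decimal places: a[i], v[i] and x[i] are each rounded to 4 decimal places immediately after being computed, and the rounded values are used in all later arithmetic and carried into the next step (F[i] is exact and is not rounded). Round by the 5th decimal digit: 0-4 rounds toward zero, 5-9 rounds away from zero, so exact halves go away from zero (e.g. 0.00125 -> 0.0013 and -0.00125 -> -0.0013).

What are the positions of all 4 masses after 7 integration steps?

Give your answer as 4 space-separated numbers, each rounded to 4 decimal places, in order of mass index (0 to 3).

Answer: 6.3369 9.4771 15.7289 21.0572

Derivation:
Step 0: x=[4.0000 12.0000 16.0000 22.0000] v=[0.0000 -1.0000 0.0000 0.0000]
Step 1: x=[4.2400 11.4800 16.1600 21.9200] v=[1.2000 -2.6000 0.8000 -0.4000]
Step 2: x=[4.6592 10.7552 16.4064 21.7792] v=[2.0960 -3.6240 1.2320 -0.7040]
Step 3: x=[5.1661 9.9948 16.6305 21.6086] v=[2.5344 -3.8019 1.1206 -0.8531]
Step 4: x=[5.6593 9.3790 16.7220 21.4397] v=[2.4659 -3.0791 0.4576 -0.8443]
Step 5: x=[6.0501 9.0530 16.6035 21.2934] v=[1.9538 -1.6298 -0.5925 -0.7314]
Step 6: x=[6.2811 9.0908 16.2562 21.1719] v=[1.1550 0.1892 -1.7367 -0.6074]
Step 7: x=[6.3369 9.4771 15.7289 21.0572] v=[0.2789 1.9315 -2.6366 -0.5737]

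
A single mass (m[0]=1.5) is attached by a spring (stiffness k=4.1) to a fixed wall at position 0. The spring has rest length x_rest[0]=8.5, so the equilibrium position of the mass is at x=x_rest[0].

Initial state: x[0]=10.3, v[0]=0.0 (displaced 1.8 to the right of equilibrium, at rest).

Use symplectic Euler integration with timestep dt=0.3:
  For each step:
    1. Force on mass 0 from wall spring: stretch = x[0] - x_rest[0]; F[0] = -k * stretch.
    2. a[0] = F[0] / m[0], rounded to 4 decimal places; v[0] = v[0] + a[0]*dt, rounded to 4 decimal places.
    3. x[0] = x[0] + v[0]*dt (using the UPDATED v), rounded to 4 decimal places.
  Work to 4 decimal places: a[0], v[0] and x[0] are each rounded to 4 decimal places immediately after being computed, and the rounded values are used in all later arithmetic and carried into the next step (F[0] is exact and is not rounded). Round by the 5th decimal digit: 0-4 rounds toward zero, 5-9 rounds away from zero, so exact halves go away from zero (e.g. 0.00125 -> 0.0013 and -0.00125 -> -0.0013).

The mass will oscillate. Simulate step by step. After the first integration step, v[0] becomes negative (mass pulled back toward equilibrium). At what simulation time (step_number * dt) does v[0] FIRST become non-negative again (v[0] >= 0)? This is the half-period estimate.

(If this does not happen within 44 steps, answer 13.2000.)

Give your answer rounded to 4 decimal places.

Answer: 2.1000

Derivation:
Step 0: x=[10.3000] v=[0.0000]
Step 1: x=[9.8572] v=[-1.4760]
Step 2: x=[9.0805] v=[-2.5889]
Step 3: x=[8.1610] v=[-3.0649]
Step 4: x=[7.3249] v=[-2.7869]
Step 5: x=[6.7779] v=[-1.8233]
Step 6: x=[6.6545] v=[-0.4112]
Step 7: x=[6.9851] v=[1.1021]
First v>=0 after going negative at step 7, time=2.1000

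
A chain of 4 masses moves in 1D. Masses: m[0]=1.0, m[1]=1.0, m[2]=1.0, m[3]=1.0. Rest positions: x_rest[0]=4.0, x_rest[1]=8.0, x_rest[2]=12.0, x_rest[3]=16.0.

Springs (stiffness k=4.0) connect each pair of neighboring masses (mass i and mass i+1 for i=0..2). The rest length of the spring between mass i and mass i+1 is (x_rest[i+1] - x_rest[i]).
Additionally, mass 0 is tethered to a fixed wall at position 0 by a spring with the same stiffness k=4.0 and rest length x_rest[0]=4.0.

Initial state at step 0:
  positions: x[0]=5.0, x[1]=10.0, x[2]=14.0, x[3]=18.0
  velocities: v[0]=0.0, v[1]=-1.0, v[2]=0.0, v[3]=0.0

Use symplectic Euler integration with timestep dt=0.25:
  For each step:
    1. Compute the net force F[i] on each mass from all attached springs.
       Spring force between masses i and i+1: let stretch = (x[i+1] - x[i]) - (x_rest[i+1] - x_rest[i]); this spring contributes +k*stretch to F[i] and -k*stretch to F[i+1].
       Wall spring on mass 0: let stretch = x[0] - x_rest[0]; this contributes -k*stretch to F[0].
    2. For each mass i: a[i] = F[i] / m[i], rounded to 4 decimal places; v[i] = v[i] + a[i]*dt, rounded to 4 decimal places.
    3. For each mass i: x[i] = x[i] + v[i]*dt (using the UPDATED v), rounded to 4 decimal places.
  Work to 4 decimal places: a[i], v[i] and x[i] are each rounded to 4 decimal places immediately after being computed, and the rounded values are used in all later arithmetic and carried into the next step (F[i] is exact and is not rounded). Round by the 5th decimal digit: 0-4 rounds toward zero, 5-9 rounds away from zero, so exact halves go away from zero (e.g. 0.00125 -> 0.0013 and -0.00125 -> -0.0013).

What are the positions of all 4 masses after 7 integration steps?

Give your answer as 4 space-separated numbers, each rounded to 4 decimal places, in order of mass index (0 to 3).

Step 0: x=[5.0000 10.0000 14.0000 18.0000] v=[0.0000 -1.0000 0.0000 0.0000]
Step 1: x=[5.0000 9.5000 14.0000 18.0000] v=[0.0000 -2.0000 0.0000 0.0000]
Step 2: x=[4.8750 9.0000 13.8750 18.0000] v=[-0.5000 -2.0000 -0.5000 0.0000]
Step 3: x=[4.5625 8.6875 13.5625 17.9688] v=[-1.2500 -1.2500 -1.2500 -0.1250]
Step 4: x=[4.1406 8.5625 13.1328 17.8360] v=[-1.6875 -0.5000 -1.7187 -0.5313]
Step 5: x=[3.7891 8.4746 12.7364 17.5274] v=[-1.4062 -0.3516 -1.5858 -1.2345]
Step 6: x=[3.6617 8.2808 12.4723 17.0210] v=[-0.5098 -0.7753 -1.0566 -2.0255]
Step 7: x=[3.7736 7.9801 12.2975 16.3775] v=[0.4476 -1.2029 -0.6994 -2.5742]

Answer: 3.7736 7.9801 12.2975 16.3775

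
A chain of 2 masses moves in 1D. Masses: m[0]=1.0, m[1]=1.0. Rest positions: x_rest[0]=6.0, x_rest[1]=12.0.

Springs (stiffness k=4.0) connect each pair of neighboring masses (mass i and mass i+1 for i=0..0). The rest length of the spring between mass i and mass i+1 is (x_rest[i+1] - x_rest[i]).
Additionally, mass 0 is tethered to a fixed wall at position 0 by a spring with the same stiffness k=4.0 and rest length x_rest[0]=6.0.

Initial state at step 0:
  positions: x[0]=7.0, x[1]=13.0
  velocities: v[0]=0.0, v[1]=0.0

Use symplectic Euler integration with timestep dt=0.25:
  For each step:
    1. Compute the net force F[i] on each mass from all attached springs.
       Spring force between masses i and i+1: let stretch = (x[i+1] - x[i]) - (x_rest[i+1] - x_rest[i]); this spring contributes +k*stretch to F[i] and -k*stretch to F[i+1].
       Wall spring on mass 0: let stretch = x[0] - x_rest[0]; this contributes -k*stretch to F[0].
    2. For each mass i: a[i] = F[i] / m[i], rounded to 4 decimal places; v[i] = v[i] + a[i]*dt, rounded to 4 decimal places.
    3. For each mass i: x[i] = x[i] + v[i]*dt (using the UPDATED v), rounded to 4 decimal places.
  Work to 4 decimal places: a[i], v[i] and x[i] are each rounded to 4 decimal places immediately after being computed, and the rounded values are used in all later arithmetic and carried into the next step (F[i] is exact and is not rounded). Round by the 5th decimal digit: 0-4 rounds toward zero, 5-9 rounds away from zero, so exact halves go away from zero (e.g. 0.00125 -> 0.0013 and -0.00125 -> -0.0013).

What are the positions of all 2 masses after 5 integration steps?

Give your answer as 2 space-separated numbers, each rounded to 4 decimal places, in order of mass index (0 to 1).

Answer: 5.8613 11.8643

Derivation:
Step 0: x=[7.0000 13.0000] v=[0.0000 0.0000]
Step 1: x=[6.7500 13.0000] v=[-1.0000 0.0000]
Step 2: x=[6.3750 12.9375] v=[-1.5000 -0.2500]
Step 3: x=[6.0469 12.7344] v=[-1.3125 -0.8125]
Step 4: x=[5.8789 12.3594] v=[-0.6719 -1.5000]
Step 5: x=[5.8613 11.8643] v=[-0.0703 -1.9805]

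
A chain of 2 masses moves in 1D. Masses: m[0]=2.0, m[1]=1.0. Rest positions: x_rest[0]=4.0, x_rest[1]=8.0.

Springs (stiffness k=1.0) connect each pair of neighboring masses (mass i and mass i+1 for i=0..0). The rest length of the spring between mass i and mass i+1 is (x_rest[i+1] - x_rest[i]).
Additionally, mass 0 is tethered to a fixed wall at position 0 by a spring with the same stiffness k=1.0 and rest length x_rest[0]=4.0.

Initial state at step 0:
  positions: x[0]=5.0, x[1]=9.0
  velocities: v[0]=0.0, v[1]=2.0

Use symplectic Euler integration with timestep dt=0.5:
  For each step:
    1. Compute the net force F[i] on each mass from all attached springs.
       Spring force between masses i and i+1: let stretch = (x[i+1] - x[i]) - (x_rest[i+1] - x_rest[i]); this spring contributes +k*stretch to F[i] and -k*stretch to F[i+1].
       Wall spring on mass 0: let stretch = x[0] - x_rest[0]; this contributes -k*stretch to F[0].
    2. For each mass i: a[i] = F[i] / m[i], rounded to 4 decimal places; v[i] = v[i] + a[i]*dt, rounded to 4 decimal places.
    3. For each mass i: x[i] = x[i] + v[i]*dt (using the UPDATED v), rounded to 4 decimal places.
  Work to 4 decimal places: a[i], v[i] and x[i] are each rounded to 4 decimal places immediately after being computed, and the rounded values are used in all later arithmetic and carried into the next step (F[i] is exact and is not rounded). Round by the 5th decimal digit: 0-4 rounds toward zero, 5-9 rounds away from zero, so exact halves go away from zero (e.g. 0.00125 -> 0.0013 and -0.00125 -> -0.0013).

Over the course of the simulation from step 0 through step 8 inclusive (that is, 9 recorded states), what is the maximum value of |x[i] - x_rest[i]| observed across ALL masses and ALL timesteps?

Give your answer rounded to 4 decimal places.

Step 0: x=[5.0000 9.0000] v=[0.0000 2.0000]
Step 1: x=[4.8750 10.0000] v=[-0.2500 2.0000]
Step 2: x=[4.7813 10.7188] v=[-0.1875 1.4375]
Step 3: x=[4.8321 10.9532] v=[0.1016 0.4688]
Step 4: x=[5.0441 10.6573] v=[0.4239 -0.5918]
Step 5: x=[5.3272 9.9581] v=[0.5662 -1.3984]
Step 6: x=[5.5233 9.1012] v=[0.3921 -1.7139]
Step 7: x=[5.4762 8.3498] v=[-0.0943 -1.5029]
Step 8: x=[5.1037 7.8800] v=[-0.7450 -0.9397]
Max displacement = 2.9532

Answer: 2.9532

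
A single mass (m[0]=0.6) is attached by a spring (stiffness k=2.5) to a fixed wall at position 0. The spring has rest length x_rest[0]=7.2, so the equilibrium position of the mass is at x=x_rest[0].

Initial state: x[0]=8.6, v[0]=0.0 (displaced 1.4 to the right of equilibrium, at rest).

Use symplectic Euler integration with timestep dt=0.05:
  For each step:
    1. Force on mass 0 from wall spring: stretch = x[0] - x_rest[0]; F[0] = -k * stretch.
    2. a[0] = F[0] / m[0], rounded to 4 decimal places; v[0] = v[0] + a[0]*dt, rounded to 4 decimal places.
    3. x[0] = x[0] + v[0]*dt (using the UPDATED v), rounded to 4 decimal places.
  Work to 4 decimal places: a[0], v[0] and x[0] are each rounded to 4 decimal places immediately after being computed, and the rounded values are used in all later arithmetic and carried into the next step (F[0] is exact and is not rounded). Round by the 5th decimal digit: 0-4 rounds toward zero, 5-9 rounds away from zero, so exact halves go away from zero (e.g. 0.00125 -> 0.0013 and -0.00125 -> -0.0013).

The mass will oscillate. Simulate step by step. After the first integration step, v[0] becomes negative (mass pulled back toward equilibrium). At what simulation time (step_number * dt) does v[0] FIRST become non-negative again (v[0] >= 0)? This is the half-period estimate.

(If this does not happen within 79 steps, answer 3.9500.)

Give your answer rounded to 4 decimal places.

Answer: 1.5500

Derivation:
Step 0: x=[8.6000] v=[0.0000]
Step 1: x=[8.5854] v=[-0.2917]
Step 2: x=[8.5564] v=[-0.5803]
Step 3: x=[8.5133] v=[-0.8629]
Step 4: x=[8.4565] v=[-1.1365]
Step 5: x=[8.3866] v=[-1.3983]
Step 6: x=[8.3043] v=[-1.6455]
Step 7: x=[8.2105] v=[-1.8756]
Step 8: x=[8.1062] v=[-2.0861]
Step 9: x=[7.9925] v=[-2.2749]
Step 10: x=[7.8705] v=[-2.4400]
Step 11: x=[7.7415] v=[-2.5797]
Step 12: x=[7.6069] v=[-2.6925]
Step 13: x=[7.4680] v=[-2.7773]
Step 14: x=[7.3263] v=[-2.8331]
Step 15: x=[7.1833] v=[-2.8594]
Step 16: x=[7.0405] v=[-2.8559]
Step 17: x=[6.8994] v=[-2.8227]
Step 18: x=[6.7614] v=[-2.7601]
Step 19: x=[6.6280] v=[-2.6687]
Step 20: x=[6.5005] v=[-2.5495]
Step 21: x=[6.3803] v=[-2.4038]
Step 22: x=[6.2687] v=[-2.2330]
Step 23: x=[6.1668] v=[-2.0390]
Step 24: x=[6.0756] v=[-1.8238]
Step 25: x=[5.9961] v=[-1.5896]
Step 26: x=[5.9292] v=[-1.3388]
Step 27: x=[5.8755] v=[-1.0741]
Step 28: x=[5.8356] v=[-0.7982]
Step 29: x=[5.8099] v=[-0.5140]
Step 30: x=[5.7987] v=[-0.2244]
Step 31: x=[5.8021] v=[0.0675]
First v>=0 after going negative at step 31, time=1.5500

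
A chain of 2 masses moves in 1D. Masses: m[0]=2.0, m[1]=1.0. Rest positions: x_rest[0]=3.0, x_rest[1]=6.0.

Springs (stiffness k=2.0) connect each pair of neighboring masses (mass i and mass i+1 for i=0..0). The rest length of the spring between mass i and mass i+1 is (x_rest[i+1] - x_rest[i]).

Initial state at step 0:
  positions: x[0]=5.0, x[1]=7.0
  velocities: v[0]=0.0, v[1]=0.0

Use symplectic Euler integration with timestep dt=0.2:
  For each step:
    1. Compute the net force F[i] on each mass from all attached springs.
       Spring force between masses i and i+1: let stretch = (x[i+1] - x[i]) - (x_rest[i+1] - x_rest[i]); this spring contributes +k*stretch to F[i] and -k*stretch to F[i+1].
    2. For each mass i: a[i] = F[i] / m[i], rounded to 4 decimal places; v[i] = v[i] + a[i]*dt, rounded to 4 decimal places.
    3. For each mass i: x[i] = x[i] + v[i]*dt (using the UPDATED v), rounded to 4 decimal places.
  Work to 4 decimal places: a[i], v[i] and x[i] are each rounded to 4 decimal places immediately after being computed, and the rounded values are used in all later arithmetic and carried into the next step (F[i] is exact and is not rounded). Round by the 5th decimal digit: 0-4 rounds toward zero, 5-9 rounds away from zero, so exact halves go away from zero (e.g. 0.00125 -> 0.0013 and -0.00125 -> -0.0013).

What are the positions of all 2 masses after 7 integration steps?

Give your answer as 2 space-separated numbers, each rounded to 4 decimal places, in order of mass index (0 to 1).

Step 0: x=[5.0000 7.0000] v=[0.0000 0.0000]
Step 1: x=[4.9600 7.0800] v=[-0.2000 0.4000]
Step 2: x=[4.8848 7.2304] v=[-0.3760 0.7520]
Step 3: x=[4.7834 7.4332] v=[-0.5069 1.0138]
Step 4: x=[4.6680 7.6640] v=[-0.5769 1.1539]
Step 5: x=[4.5525 7.8951] v=[-0.5777 1.1555]
Step 6: x=[4.4507 8.0988] v=[-0.5092 1.0185]
Step 7: x=[4.3748 8.2507] v=[-0.3796 0.7593]

Answer: 4.3748 8.2507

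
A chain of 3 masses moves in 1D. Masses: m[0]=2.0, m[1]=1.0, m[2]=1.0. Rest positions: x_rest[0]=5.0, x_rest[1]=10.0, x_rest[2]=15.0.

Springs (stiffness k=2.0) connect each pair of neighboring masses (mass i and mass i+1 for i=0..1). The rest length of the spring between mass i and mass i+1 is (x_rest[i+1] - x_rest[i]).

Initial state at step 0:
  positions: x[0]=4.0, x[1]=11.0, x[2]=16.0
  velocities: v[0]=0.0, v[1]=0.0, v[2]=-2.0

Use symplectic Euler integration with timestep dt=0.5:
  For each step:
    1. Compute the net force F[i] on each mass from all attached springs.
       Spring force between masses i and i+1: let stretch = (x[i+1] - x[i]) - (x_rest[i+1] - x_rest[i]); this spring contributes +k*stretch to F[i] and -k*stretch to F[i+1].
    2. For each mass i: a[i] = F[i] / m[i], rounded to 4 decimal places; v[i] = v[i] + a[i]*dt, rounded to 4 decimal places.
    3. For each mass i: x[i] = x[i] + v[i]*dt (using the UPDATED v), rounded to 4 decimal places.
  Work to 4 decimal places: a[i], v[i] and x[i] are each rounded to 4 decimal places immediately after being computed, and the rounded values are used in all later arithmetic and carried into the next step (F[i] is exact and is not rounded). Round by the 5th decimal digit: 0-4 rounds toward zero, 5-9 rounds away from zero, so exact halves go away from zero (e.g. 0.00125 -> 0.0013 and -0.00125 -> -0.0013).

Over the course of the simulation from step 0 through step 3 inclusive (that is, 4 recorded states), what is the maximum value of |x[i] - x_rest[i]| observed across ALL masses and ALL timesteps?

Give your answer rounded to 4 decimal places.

Step 0: x=[4.0000 11.0000 16.0000] v=[0.0000 0.0000 -2.0000]
Step 1: x=[4.5000 10.0000 15.0000] v=[1.0000 -2.0000 -2.0000]
Step 2: x=[5.1250 8.7500 14.0000] v=[1.2500 -2.5000 -2.0000]
Step 3: x=[5.4063 8.3125 12.8750] v=[0.5625 -0.8750 -2.2500]
Max displacement = 2.1250

Answer: 2.1250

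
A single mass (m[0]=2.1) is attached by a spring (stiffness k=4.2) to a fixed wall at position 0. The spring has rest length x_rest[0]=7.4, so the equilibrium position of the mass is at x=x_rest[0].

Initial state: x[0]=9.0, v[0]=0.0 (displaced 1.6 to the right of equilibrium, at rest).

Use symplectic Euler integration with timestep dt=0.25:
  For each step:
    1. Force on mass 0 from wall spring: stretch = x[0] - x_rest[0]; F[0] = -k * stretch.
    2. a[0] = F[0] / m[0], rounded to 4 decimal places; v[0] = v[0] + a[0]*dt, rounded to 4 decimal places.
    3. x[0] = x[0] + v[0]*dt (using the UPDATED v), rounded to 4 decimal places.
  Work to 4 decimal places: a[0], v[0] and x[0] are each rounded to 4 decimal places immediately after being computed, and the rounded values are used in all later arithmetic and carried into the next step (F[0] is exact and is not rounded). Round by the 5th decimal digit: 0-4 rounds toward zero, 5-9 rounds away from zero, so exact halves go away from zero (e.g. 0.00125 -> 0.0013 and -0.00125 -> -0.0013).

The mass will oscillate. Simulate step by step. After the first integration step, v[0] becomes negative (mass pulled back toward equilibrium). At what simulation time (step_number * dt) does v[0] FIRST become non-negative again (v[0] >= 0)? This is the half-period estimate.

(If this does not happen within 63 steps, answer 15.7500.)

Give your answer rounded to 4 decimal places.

Step 0: x=[9.0000] v=[0.0000]
Step 1: x=[8.8000] v=[-0.8000]
Step 2: x=[8.4250] v=[-1.5000]
Step 3: x=[7.9219] v=[-2.0125]
Step 4: x=[7.3535] v=[-2.2735]
Step 5: x=[6.7909] v=[-2.2503]
Step 6: x=[6.3045] v=[-1.9458]
Step 7: x=[5.9550] v=[-1.3981]
Step 8: x=[5.7861] v=[-0.6756]
Step 9: x=[5.8190] v=[0.1314]
First v>=0 after going negative at step 9, time=2.2500

Answer: 2.2500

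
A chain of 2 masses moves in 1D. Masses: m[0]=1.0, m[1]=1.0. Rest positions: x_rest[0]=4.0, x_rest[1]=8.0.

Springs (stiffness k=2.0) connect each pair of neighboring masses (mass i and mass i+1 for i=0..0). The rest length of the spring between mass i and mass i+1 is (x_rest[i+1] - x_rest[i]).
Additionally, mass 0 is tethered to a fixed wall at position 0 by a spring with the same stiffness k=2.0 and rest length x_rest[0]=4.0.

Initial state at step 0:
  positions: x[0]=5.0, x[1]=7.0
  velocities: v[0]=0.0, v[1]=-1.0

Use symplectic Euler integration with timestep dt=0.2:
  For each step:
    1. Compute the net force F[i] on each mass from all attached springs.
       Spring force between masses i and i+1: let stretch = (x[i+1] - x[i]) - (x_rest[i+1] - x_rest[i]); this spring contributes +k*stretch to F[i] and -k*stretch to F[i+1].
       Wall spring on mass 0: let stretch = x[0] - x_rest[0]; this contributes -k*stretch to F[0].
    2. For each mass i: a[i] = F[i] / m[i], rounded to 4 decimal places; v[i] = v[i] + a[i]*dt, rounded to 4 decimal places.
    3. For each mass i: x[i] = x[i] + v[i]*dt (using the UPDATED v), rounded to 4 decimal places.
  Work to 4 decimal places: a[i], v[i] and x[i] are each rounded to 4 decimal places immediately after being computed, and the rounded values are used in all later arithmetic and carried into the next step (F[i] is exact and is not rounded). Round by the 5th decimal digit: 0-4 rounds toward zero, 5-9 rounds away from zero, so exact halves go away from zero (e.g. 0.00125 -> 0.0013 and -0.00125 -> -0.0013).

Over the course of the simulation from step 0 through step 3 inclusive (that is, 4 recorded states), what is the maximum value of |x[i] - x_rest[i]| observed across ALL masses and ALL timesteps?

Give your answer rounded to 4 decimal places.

Answer: 1.0400

Derivation:
Step 0: x=[5.0000 7.0000] v=[0.0000 -1.0000]
Step 1: x=[4.7600 6.9600] v=[-1.2000 -0.2000]
Step 2: x=[4.3152 7.0640] v=[-2.2240 0.5200]
Step 3: x=[3.7451 7.2681] v=[-2.8506 1.0205]
Max displacement = 1.0400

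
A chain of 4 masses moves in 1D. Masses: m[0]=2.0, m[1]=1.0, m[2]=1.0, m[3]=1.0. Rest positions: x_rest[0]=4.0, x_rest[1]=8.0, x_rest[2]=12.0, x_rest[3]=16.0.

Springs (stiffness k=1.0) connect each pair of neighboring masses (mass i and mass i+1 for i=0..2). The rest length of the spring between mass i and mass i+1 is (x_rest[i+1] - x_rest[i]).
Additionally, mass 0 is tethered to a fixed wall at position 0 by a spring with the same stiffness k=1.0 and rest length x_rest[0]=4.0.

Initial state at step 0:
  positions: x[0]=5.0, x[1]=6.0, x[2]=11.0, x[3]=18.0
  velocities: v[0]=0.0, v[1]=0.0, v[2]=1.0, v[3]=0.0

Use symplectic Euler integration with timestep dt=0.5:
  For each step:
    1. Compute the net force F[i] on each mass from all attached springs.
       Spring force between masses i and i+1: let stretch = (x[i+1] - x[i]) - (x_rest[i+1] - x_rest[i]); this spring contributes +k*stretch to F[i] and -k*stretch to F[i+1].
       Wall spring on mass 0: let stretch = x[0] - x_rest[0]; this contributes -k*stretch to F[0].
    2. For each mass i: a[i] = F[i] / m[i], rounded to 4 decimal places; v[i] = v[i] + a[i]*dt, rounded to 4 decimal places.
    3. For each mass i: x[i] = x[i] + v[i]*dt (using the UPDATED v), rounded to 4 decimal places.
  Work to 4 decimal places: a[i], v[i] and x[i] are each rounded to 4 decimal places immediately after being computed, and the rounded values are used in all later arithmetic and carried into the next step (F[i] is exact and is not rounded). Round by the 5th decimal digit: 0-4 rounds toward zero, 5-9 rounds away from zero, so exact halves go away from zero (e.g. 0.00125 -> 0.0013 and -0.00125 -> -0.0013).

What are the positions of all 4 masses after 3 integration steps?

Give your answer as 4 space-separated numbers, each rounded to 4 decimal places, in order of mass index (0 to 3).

Step 0: x=[5.0000 6.0000 11.0000 18.0000] v=[0.0000 0.0000 1.0000 0.0000]
Step 1: x=[4.5000 7.0000 12.0000 17.2500] v=[-1.0000 2.0000 2.0000 -1.5000]
Step 2: x=[3.7500 8.6250 13.0625 16.1875] v=[-1.5000 3.2500 2.1250 -2.1250]
Step 3: x=[3.1406 10.1407 13.7969 15.3438] v=[-1.2188 3.0313 1.4688 -1.6875]

Answer: 3.1406 10.1407 13.7969 15.3438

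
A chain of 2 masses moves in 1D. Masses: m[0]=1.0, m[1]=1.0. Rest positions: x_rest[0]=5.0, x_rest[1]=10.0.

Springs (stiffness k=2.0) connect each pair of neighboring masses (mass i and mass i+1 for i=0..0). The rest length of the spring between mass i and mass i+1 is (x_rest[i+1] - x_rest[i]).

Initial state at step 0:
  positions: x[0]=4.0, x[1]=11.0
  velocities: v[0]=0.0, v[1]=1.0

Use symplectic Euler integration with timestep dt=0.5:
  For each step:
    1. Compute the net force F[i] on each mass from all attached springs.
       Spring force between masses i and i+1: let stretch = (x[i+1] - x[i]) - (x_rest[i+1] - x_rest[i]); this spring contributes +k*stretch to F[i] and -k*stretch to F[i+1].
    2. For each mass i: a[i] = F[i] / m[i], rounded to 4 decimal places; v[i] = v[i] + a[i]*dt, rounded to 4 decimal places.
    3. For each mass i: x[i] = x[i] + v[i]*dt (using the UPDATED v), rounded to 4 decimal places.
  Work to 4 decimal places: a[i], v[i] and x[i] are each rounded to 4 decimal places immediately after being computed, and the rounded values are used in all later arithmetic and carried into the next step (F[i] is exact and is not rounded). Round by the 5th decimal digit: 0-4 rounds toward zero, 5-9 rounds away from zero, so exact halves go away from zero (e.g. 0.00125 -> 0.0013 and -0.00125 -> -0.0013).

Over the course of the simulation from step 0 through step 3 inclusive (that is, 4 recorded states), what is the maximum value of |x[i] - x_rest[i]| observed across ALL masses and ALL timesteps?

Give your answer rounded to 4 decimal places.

Step 0: x=[4.0000 11.0000] v=[0.0000 1.0000]
Step 1: x=[5.0000 10.5000] v=[2.0000 -1.0000]
Step 2: x=[6.2500 9.7500] v=[2.5000 -1.5000]
Step 3: x=[6.7500 9.7500] v=[1.0000 0.0000]
Max displacement = 1.7500

Answer: 1.7500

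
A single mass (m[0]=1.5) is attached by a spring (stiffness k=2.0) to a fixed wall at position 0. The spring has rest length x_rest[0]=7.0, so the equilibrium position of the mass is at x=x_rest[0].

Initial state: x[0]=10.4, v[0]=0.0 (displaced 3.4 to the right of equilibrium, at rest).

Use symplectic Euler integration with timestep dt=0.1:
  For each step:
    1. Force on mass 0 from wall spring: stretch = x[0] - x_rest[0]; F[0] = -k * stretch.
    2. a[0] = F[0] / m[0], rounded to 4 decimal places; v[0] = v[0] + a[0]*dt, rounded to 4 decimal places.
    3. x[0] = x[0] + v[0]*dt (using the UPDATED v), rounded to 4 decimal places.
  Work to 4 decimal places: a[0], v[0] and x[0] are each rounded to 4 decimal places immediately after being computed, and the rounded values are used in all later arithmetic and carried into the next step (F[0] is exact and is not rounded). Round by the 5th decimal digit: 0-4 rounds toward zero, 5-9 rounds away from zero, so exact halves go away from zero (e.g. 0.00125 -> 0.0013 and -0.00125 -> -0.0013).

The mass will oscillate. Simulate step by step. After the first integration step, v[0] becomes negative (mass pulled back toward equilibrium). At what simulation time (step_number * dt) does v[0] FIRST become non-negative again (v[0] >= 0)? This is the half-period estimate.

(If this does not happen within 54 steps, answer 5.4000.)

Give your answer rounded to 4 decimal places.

Step 0: x=[10.4000] v=[0.0000]
Step 1: x=[10.3547] v=[-0.4533]
Step 2: x=[10.2646] v=[-0.9006]
Step 3: x=[10.1310] v=[-1.3359]
Step 4: x=[9.9557] v=[-1.7534]
Step 5: x=[9.7410] v=[-2.1475]
Step 6: x=[9.4897] v=[-2.5130]
Step 7: x=[9.2052] v=[-2.8450]
Step 8: x=[8.8913] v=[-3.1390]
Step 9: x=[8.5522] v=[-3.3912]
Step 10: x=[8.1924] v=[-3.5982]
Step 11: x=[7.8167] v=[-3.7572]
Step 12: x=[7.4301] v=[-3.8661]
Step 13: x=[7.0378] v=[-3.9235]
Step 14: x=[6.6450] v=[-3.9285]
Step 15: x=[6.2569] v=[-3.8812]
Step 16: x=[5.8787] v=[-3.7821]
Step 17: x=[5.5154] v=[-3.6326]
Step 18: x=[5.1719] v=[-3.4347]
Step 19: x=[4.8528] v=[-3.1910]
Step 20: x=[4.5623] v=[-2.9047]
Step 21: x=[4.3043] v=[-2.5797]
Step 22: x=[4.0823] v=[-2.2203]
Step 23: x=[3.8992] v=[-1.8313]
Step 24: x=[3.7574] v=[-1.4179]
Step 25: x=[3.6588] v=[-0.9856]
Step 26: x=[3.6048] v=[-0.5401]
Step 27: x=[3.5961] v=[-0.0874]
Step 28: x=[3.6328] v=[0.3665]
First v>=0 after going negative at step 28, time=2.8000

Answer: 2.8000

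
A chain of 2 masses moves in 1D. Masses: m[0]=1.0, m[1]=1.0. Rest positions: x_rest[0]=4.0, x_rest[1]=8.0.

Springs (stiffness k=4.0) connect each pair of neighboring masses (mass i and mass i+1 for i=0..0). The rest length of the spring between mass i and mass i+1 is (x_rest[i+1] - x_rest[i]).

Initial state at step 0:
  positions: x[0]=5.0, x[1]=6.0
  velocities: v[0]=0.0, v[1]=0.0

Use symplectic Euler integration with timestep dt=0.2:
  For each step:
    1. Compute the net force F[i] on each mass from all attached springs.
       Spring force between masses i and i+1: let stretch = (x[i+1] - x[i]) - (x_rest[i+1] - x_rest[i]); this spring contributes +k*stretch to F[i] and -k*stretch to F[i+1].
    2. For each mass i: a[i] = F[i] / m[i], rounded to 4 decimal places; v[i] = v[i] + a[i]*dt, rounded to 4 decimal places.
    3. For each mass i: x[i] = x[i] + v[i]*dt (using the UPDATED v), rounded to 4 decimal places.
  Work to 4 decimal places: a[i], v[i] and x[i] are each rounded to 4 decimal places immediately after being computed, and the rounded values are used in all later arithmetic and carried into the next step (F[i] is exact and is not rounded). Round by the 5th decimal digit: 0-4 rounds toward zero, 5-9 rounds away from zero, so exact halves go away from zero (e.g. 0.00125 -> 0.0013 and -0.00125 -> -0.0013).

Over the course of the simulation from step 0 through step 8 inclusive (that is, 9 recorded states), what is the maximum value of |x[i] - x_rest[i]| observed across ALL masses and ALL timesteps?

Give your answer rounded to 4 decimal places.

Step 0: x=[5.0000 6.0000] v=[0.0000 0.0000]
Step 1: x=[4.5200 6.4800] v=[-2.4000 2.4000]
Step 2: x=[3.7136 7.2864] v=[-4.0320 4.0320]
Step 3: x=[2.8388 8.1612] v=[-4.3738 4.3738]
Step 4: x=[2.1756 8.8244] v=[-3.3159 3.3159]
Step 5: x=[1.9362 9.0638] v=[-1.1969 1.1969]
Step 6: x=[2.1972 8.8028] v=[1.3052 -1.3052]
Step 7: x=[2.8751 8.1249] v=[3.3897 -3.3897]
Step 8: x=[3.7530 7.2470] v=[4.3895 -4.3895]
Max displacement = 2.0638

Answer: 2.0638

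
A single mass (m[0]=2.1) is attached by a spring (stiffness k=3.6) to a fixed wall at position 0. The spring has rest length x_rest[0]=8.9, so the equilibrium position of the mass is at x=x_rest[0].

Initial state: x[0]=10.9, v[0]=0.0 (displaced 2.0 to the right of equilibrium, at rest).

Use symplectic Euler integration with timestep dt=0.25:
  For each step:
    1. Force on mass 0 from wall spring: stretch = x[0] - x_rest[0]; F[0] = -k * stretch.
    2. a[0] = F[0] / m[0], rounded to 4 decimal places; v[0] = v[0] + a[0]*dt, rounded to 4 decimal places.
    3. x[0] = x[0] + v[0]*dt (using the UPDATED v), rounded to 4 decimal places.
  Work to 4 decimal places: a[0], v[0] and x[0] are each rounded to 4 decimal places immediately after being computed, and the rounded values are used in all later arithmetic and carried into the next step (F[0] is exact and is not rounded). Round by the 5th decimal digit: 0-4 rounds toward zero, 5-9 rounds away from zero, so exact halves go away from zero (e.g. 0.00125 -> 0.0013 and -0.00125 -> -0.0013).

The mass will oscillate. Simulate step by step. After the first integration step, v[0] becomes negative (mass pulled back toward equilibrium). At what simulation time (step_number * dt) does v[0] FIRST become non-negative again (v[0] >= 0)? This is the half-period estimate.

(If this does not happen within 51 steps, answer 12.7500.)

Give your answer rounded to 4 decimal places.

Answer: 2.5000

Derivation:
Step 0: x=[10.9000] v=[0.0000]
Step 1: x=[10.6857] v=[-0.8572]
Step 2: x=[10.2801] v=[-1.6225]
Step 3: x=[9.7266] v=[-2.2140]
Step 4: x=[9.0845] v=[-2.5683]
Step 5: x=[8.4227] v=[-2.6474]
Step 6: x=[7.8120] v=[-2.4429]
Step 7: x=[7.3179] v=[-1.9766]
Step 8: x=[6.9933] v=[-1.2986]
Step 9: x=[6.8729] v=[-0.4815]
Step 10: x=[6.9697] v=[0.3873]
First v>=0 after going negative at step 10, time=2.5000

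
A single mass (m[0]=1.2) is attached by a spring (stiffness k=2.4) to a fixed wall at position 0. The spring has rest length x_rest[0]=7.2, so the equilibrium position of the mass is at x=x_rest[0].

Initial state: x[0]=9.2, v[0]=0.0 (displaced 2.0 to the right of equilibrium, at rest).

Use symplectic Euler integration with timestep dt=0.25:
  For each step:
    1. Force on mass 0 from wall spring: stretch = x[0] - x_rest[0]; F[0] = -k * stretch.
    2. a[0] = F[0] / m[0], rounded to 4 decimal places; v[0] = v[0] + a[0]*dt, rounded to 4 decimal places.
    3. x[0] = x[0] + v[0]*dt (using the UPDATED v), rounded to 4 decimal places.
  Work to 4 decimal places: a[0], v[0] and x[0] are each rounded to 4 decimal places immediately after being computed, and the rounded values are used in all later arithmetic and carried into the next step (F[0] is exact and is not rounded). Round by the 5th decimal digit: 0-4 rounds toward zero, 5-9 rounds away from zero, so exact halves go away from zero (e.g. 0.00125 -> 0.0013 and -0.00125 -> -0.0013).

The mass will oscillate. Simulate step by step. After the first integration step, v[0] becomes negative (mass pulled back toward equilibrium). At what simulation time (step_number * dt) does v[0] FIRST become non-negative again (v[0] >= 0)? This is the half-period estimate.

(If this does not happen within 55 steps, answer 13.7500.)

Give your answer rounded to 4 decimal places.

Answer: 2.2500

Derivation:
Step 0: x=[9.2000] v=[0.0000]
Step 1: x=[8.9500] v=[-1.0000]
Step 2: x=[8.4813] v=[-1.8750]
Step 3: x=[7.8524] v=[-2.5157]
Step 4: x=[7.1419] v=[-2.8419]
Step 5: x=[6.4387] v=[-2.8129]
Step 6: x=[5.8306] v=[-2.4323]
Step 7: x=[5.3937] v=[-1.7476]
Step 8: x=[5.1826] v=[-0.8445]
Step 9: x=[5.2237] v=[0.1642]
First v>=0 after going negative at step 9, time=2.2500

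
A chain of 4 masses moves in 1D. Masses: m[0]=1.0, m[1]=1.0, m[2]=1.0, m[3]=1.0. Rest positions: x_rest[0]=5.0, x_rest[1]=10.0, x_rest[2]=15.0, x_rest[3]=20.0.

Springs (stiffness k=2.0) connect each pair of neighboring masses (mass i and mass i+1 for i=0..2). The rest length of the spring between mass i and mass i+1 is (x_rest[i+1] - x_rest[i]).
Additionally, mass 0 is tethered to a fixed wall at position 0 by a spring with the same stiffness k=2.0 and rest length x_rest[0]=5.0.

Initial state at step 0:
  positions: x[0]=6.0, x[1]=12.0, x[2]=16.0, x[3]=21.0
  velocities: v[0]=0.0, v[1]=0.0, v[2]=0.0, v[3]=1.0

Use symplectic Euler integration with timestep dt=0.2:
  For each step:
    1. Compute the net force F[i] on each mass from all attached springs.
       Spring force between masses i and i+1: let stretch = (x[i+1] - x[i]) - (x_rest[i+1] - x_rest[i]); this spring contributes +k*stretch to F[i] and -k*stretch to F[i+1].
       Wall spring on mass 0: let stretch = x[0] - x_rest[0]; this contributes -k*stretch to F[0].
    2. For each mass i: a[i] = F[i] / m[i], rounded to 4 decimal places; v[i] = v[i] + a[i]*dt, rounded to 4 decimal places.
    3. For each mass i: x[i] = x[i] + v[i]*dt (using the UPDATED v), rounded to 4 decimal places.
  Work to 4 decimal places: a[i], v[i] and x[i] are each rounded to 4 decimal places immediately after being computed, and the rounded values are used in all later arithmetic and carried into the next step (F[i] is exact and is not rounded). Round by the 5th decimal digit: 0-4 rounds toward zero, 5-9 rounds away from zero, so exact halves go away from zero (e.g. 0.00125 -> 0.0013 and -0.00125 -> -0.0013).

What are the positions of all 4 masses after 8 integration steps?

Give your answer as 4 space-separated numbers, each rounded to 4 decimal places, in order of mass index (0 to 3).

Answer: 4.8796 10.3111 16.6039 22.2435

Derivation:
Step 0: x=[6.0000 12.0000 16.0000 21.0000] v=[0.0000 0.0000 0.0000 1.0000]
Step 1: x=[6.0000 11.8400 16.0800 21.2000] v=[0.0000 -0.8000 0.4000 1.0000]
Step 2: x=[5.9872 11.5520 16.2304 21.3904] v=[-0.0640 -1.4400 0.7520 0.9520]
Step 3: x=[5.9406 11.1931 16.4193 21.5680] v=[-0.2330 -1.7946 0.9446 0.8880]
Step 4: x=[5.8390 10.8321 16.6020 21.7337] v=[-0.5082 -1.8051 0.9136 0.8285]
Step 5: x=[5.6697 10.5332 16.7337 21.8889] v=[-0.8466 -1.4944 0.6583 0.7758]
Step 6: x=[5.4359 10.3413 16.7817 22.0316] v=[-1.1691 -0.9596 0.2402 0.7137]
Step 7: x=[5.1596 10.2722 16.7345 22.1543] v=[-1.3813 -0.3456 -0.2360 0.6137]
Step 8: x=[4.8796 10.3111 16.6039 22.2435] v=[-1.4001 0.1943 -0.6530 0.4458]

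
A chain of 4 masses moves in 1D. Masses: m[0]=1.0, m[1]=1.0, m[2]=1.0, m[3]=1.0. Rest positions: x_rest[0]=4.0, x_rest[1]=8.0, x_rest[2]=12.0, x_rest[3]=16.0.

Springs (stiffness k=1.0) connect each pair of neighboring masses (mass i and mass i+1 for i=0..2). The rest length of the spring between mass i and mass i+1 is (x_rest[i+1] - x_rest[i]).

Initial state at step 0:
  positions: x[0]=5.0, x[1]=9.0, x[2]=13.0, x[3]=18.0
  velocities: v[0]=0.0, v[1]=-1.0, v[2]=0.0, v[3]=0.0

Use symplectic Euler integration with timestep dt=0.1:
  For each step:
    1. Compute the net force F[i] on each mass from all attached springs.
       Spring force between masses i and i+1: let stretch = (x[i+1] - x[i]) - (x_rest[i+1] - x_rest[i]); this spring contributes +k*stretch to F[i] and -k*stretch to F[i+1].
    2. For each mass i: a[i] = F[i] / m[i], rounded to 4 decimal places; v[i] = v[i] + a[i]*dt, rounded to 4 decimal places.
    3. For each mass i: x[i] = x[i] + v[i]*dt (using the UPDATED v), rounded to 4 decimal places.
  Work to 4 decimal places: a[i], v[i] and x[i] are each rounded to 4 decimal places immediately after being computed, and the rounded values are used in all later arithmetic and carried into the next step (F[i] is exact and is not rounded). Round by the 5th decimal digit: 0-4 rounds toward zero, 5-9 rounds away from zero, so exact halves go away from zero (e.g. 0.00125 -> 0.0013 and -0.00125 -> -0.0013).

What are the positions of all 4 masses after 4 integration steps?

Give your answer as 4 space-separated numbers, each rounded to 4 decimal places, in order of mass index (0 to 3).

Answer: 4.9902 8.6211 13.0859 17.9029

Derivation:
Step 0: x=[5.0000 9.0000 13.0000 18.0000] v=[0.0000 -1.0000 0.0000 0.0000]
Step 1: x=[5.0000 8.9000 13.0100 17.9900] v=[0.0000 -1.0000 0.1000 -0.1000]
Step 2: x=[4.9990 8.8021 13.0287 17.9702] v=[-0.0100 -0.9790 0.1870 -0.1980]
Step 3: x=[4.9960 8.7084 13.0546 17.9410] v=[-0.0297 -0.9367 0.2585 -0.2922]
Step 4: x=[4.9902 8.6211 13.0859 17.9029] v=[-0.0585 -0.8733 0.3125 -0.3808]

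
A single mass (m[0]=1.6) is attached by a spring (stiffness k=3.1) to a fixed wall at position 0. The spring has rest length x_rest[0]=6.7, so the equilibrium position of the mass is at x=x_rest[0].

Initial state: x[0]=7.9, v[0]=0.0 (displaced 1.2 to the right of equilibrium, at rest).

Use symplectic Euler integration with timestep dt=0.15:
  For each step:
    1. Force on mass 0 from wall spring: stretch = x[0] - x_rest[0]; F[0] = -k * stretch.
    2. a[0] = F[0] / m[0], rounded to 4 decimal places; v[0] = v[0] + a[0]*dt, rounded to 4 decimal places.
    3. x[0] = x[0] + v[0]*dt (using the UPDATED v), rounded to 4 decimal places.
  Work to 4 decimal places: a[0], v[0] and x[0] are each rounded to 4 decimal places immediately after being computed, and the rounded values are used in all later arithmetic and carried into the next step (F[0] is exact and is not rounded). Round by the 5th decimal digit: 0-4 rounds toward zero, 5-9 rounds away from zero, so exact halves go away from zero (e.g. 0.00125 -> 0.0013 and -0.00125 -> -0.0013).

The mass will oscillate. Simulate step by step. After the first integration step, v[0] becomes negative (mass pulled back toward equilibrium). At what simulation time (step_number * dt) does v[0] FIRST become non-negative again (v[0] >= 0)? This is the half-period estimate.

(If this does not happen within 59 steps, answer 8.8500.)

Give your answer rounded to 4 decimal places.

Answer: 2.4000

Derivation:
Step 0: x=[7.9000] v=[0.0000]
Step 1: x=[7.8477] v=[-0.3488]
Step 2: x=[7.7453] v=[-0.6824]
Step 3: x=[7.5974] v=[-0.9862]
Step 4: x=[7.4104] v=[-1.2470]
Step 5: x=[7.1924] v=[-1.4535]
Step 6: x=[6.9529] v=[-1.5966]
Step 7: x=[6.7024] v=[-1.6701]
Step 8: x=[6.4518] v=[-1.6708]
Step 9: x=[6.2120] v=[-1.5987]
Step 10: x=[5.9935] v=[-1.4569]
Step 11: x=[5.8058] v=[-1.2516]
Step 12: x=[5.6570] v=[-0.9917]
Step 13: x=[5.5537] v=[-0.6886]
Step 14: x=[5.5004] v=[-0.3555]
Step 15: x=[5.4994] v=[-0.0069]
Step 16: x=[5.5507] v=[0.3420]
First v>=0 after going negative at step 16, time=2.4000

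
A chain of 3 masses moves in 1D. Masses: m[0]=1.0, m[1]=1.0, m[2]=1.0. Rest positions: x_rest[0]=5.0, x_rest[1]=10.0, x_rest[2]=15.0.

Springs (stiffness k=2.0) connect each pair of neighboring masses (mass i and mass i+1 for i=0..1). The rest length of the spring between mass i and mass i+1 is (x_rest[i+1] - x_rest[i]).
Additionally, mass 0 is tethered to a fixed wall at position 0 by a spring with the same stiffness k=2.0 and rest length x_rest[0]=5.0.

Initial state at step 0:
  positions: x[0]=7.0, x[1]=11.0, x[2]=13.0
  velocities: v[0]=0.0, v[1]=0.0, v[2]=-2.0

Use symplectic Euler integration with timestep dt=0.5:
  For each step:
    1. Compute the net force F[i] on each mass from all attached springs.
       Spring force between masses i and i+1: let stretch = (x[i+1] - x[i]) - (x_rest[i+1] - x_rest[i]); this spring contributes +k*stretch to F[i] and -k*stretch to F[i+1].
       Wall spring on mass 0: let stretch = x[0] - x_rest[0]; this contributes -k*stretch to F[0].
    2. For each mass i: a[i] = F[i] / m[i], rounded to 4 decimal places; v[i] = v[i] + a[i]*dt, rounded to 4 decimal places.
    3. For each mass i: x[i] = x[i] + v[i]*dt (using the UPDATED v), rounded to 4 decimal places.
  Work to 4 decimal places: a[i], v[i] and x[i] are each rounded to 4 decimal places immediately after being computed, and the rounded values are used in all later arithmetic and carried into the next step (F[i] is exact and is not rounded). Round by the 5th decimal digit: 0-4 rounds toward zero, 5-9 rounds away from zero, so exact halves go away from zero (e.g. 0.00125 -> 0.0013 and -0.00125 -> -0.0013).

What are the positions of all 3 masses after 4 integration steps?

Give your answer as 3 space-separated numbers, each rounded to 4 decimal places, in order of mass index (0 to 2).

Answer: 2.5625 7.9375 14.6250

Derivation:
Step 0: x=[7.0000 11.0000 13.0000] v=[0.0000 0.0000 -2.0000]
Step 1: x=[5.5000 10.0000 13.5000] v=[-3.0000 -2.0000 1.0000]
Step 2: x=[3.5000 8.5000 14.7500] v=[-4.0000 -3.0000 2.5000]
Step 3: x=[2.2500 7.6250 15.3750] v=[-2.5000 -1.7500 1.2500]
Step 4: x=[2.5625 7.9375 14.6250] v=[0.6250 0.6250 -1.5000]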